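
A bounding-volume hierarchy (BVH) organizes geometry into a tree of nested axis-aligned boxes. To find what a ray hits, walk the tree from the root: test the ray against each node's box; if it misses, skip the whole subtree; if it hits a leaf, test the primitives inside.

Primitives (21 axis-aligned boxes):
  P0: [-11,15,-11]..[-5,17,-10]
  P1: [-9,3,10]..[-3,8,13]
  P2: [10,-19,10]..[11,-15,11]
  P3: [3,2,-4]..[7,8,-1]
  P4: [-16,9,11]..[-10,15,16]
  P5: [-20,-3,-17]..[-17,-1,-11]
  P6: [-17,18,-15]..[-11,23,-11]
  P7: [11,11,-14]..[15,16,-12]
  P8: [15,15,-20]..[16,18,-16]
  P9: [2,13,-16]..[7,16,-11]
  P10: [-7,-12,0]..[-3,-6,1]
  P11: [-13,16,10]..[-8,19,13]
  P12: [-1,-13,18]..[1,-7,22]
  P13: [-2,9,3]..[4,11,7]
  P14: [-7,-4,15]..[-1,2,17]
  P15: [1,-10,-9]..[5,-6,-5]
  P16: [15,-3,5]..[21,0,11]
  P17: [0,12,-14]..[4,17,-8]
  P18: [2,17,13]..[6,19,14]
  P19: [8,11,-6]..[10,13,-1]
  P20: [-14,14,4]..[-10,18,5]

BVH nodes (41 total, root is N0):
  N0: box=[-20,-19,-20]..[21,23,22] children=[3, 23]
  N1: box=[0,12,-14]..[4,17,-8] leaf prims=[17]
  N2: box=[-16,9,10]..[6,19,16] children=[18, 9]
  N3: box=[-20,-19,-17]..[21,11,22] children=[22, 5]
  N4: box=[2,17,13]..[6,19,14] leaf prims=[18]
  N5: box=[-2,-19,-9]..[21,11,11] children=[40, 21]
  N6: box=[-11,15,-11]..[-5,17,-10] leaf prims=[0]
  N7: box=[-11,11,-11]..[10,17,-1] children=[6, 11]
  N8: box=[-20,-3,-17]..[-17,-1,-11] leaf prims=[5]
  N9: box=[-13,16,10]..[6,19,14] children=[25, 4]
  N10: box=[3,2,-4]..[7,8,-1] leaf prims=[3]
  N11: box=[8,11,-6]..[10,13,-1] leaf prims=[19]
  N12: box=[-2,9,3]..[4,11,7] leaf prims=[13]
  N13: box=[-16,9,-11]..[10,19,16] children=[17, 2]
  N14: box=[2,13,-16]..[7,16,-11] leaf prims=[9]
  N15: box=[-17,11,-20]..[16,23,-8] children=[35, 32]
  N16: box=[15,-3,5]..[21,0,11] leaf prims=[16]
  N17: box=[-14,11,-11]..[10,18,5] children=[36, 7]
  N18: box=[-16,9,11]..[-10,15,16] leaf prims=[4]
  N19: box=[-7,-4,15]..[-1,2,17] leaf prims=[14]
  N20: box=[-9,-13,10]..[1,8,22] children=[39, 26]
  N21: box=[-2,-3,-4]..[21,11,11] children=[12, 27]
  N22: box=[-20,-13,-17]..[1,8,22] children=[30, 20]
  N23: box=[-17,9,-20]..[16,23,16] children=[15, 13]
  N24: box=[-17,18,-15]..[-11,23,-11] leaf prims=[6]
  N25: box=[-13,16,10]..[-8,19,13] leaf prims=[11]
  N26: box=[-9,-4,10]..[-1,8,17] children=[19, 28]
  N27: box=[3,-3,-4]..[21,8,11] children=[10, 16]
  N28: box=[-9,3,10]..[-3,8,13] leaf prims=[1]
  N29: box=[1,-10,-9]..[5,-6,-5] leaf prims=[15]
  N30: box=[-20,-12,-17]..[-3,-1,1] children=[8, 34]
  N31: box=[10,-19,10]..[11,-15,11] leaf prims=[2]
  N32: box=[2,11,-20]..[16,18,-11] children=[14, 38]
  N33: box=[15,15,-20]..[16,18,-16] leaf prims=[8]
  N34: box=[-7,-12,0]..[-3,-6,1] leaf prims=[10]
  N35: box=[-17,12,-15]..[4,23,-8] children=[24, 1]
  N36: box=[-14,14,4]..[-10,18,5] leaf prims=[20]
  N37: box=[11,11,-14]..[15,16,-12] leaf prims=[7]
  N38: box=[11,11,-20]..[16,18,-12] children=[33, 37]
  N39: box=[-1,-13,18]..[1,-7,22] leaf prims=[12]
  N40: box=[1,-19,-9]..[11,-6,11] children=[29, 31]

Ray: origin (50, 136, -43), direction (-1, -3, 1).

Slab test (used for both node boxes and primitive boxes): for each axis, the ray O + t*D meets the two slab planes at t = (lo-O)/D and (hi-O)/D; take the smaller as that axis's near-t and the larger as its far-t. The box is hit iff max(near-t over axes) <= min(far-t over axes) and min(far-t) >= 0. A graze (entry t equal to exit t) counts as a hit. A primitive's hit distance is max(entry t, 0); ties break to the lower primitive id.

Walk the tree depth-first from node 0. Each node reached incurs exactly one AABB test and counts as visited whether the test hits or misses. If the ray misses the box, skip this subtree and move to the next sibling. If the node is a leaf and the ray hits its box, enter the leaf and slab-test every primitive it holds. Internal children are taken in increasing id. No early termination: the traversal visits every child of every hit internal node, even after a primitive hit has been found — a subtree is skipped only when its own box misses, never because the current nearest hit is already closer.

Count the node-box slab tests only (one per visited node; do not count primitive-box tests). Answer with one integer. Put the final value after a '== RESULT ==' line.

Traverse from the root:
N0 x:[29,70] y:[113/3,155/3] z:[23,65] -> hit [113/3,155/3], descend [3, 23]
  N3 x:[29,70] y:[125/3,155/3] z:[26,65] -> hit [125/3,155/3], descend [5, 22]
    N5 x:[29,52] y:[125/3,155/3] z:[34,54] -> hit [125/3,155/3], descend [21, 40]
      N21 x:[29,52] y:[125/3,139/3] z:[39,54] -> hit [125/3,139/3], descend [12, 27]
        N12 x:[46,52] y:[125/3,127/3] z:[46,50] -> miss, prune
        N27 x:[29,47] y:[128/3,139/3] z:[39,54] -> hit [128/3,139/3], descend [10, 16]
          N10 x:[43,47] y:[128/3,134/3] z:[39,42] -> miss, prune
          N16 x:[29,35] y:[136/3,139/3] z:[48,54] -> miss, prune
      N40 x:[39,49] y:[142/3,155/3] z:[34,54] -> hit [142/3,49], descend [29, 31]
        N29 x:[45,49] y:[142/3,146/3] z:[34,38] -> miss, prune
        N31 x:[39,40] y:[151/3,155/3] z:[53,54] -> miss, prune
    N22 x:[49,70] y:[128/3,149/3] z:[26,65] -> hit [49,149/3], descend [20, 30]
      N20 x:[49,59] y:[128/3,149/3] z:[53,65] -> miss, prune
      N30 x:[53,70] y:[137/3,148/3] z:[26,44] -> miss, prune
  N23 x:[34,67] y:[113/3,127/3] z:[23,59] -> hit [113/3,127/3], descend [13, 15]
    N13 x:[40,66] y:[39,127/3] z:[32,59] -> hit [40,127/3], descend [2, 17]
      N2 x:[44,66] y:[39,127/3] z:[53,59] -> miss, prune
      N17 x:[40,64] y:[118/3,125/3] z:[32,48] -> hit [40,125/3], descend [7, 36]
        N7 x:[40,61] y:[119/3,125/3] z:[32,42] -> hit [40,125/3], descend [6, 11]
          N6 x:[55,61] y:[119/3,121/3] z:[32,33] -> miss, prune
          N11 x:[40,42] y:[41,125/3] z:[37,42] -> hit [41,125/3] leaf, test {P19@t=41}
        N36 x:[60,64] y:[118/3,122/3] z:[47,48] -> miss, prune
    N15 x:[34,67] y:[113/3,125/3] z:[23,35] -> miss, prune

order=[0, 3, 5, 21, 12, 27, 10, 16, 40, 29, 31, 22, 20, 30, 23, 13, 2, 17, 7, 6, 11, 36, 15]  |boxes|=23  |leaves|=1  hit=P19

== RESULT ==
23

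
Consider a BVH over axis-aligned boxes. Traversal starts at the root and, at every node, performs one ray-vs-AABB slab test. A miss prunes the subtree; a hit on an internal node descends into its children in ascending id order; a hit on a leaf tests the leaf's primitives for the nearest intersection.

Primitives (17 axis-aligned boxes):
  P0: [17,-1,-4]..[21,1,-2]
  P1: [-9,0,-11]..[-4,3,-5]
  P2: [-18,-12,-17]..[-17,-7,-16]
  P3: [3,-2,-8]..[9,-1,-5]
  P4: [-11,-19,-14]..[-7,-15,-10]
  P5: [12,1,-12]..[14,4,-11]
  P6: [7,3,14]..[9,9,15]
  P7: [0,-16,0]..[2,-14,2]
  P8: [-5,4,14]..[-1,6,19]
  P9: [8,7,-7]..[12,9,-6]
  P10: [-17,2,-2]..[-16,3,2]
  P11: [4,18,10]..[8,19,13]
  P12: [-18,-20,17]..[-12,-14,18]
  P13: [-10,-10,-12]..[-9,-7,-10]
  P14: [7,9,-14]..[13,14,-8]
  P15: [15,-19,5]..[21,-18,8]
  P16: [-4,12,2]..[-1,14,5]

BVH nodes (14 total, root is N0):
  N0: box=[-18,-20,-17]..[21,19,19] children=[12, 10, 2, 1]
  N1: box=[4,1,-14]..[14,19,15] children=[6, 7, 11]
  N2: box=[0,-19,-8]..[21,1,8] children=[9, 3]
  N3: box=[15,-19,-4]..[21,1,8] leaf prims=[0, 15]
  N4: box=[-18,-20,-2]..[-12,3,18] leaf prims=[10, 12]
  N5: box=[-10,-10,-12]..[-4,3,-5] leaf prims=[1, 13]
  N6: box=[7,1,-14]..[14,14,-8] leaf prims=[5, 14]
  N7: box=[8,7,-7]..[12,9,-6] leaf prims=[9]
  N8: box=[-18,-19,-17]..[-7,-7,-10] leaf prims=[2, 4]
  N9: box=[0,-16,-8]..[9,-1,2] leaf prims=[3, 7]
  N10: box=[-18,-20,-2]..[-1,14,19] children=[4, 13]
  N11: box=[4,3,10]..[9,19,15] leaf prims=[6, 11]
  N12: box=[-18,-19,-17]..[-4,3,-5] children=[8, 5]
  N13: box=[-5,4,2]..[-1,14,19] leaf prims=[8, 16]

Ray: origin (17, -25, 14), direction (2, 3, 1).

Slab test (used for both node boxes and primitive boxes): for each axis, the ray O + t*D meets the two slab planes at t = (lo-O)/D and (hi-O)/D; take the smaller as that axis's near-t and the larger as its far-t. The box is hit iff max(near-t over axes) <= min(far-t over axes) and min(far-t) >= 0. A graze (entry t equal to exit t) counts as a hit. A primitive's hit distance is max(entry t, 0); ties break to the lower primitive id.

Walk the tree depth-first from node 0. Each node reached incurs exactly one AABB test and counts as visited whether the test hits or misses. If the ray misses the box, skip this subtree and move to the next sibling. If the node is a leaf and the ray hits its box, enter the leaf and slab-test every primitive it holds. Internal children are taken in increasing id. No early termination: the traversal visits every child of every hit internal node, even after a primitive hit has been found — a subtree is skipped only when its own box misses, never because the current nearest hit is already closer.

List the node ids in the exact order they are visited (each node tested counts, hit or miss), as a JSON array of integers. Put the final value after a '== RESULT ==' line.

Traverse from the root:
N0 x:[-35/2,2] y:[5/3,44/3] z:[-31,5] -> hit [5/3,2], descend [1, 2, 10, 12]
  N1 x:[-13/2,-3/2] y:[26/3,44/3] z:[-28,1] -> miss, prune
  N2 x:[-17/2,2] y:[2,26/3] z:[-22,-6] -> miss, prune
  N10 x:[-35/2,-9] y:[5/3,13] z:[-16,5] -> miss, prune
  N12 x:[-35/2,-21/2] y:[2,28/3] z:[-31,-19] -> miss, prune

5 AABB tests over nodes [0, 1, 2, 10, 12]; 0 leaves entered; closest miss.

== RESULT ==
[0, 1, 2, 10, 12]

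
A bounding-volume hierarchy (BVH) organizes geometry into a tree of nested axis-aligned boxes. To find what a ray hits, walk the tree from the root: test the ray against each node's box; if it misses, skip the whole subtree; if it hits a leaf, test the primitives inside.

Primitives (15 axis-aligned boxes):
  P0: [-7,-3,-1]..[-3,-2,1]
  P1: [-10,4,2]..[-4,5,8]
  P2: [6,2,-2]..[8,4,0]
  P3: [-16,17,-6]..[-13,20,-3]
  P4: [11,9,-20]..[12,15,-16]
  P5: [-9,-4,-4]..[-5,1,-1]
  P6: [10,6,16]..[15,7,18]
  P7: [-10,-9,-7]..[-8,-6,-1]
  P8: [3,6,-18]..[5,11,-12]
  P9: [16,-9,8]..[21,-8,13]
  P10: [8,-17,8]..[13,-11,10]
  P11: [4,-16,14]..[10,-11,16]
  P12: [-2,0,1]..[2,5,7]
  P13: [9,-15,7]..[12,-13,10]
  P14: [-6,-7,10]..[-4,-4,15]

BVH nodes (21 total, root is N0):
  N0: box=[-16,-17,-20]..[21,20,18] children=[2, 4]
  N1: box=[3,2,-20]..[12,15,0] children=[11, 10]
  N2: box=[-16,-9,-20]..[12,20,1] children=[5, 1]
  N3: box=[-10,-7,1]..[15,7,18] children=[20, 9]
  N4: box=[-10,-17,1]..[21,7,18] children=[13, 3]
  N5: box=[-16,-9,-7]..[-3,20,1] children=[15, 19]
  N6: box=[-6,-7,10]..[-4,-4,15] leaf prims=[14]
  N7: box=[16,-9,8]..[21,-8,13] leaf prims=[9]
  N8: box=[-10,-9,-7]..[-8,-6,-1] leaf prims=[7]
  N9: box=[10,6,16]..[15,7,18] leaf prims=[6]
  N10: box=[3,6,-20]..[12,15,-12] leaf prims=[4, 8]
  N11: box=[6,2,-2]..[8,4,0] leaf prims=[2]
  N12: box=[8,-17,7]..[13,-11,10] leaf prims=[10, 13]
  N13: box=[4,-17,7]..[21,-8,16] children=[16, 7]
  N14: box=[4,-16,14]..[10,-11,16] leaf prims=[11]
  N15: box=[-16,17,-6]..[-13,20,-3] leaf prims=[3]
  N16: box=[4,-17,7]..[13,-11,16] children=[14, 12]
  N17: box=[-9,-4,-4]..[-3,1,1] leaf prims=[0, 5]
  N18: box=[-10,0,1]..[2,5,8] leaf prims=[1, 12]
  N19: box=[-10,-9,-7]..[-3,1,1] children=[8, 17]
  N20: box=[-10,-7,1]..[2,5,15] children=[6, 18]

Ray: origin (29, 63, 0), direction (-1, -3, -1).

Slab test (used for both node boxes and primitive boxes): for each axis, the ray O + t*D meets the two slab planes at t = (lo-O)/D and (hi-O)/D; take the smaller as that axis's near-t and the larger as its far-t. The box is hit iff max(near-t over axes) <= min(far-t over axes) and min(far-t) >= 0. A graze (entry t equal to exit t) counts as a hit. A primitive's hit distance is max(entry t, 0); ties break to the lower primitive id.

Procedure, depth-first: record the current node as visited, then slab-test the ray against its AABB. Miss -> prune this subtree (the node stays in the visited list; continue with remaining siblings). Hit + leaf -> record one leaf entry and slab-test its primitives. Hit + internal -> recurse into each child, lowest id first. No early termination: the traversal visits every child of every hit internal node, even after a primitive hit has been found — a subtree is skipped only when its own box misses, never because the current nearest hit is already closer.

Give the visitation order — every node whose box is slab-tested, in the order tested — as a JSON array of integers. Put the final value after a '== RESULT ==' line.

Walk:
N0 x:[8,45] y:[43/3,80/3] z:[-18,20] -> hit [43/3,20], descend [2, 4]
  N2 x:[17,45] y:[43/3,24] z:[-1,20] -> hit [17,20], descend [1, 5]
    N1 x:[17,26] y:[16,61/3] z:[0,20] -> hit [17,20], descend [10, 11]
      N10 x:[17,26] y:[16,19] z:[12,20] -> hit [17,19] leaf, test {P4@t=17, P8(miss)}
      N11 x:[21,23] y:[59/3,61/3] z:[0,2] -> miss, prune
    N5 x:[32,45] y:[43/3,24] z:[-1,7] -> miss, prune
  N4 x:[8,39] y:[56/3,80/3] z:[-18,-1] -> miss, prune

order=[0, 2, 1, 10, 11, 5, 4]  |boxes|=7  |leaves|=1  hit=P4

== RESULT ==
[0, 2, 1, 10, 11, 5, 4]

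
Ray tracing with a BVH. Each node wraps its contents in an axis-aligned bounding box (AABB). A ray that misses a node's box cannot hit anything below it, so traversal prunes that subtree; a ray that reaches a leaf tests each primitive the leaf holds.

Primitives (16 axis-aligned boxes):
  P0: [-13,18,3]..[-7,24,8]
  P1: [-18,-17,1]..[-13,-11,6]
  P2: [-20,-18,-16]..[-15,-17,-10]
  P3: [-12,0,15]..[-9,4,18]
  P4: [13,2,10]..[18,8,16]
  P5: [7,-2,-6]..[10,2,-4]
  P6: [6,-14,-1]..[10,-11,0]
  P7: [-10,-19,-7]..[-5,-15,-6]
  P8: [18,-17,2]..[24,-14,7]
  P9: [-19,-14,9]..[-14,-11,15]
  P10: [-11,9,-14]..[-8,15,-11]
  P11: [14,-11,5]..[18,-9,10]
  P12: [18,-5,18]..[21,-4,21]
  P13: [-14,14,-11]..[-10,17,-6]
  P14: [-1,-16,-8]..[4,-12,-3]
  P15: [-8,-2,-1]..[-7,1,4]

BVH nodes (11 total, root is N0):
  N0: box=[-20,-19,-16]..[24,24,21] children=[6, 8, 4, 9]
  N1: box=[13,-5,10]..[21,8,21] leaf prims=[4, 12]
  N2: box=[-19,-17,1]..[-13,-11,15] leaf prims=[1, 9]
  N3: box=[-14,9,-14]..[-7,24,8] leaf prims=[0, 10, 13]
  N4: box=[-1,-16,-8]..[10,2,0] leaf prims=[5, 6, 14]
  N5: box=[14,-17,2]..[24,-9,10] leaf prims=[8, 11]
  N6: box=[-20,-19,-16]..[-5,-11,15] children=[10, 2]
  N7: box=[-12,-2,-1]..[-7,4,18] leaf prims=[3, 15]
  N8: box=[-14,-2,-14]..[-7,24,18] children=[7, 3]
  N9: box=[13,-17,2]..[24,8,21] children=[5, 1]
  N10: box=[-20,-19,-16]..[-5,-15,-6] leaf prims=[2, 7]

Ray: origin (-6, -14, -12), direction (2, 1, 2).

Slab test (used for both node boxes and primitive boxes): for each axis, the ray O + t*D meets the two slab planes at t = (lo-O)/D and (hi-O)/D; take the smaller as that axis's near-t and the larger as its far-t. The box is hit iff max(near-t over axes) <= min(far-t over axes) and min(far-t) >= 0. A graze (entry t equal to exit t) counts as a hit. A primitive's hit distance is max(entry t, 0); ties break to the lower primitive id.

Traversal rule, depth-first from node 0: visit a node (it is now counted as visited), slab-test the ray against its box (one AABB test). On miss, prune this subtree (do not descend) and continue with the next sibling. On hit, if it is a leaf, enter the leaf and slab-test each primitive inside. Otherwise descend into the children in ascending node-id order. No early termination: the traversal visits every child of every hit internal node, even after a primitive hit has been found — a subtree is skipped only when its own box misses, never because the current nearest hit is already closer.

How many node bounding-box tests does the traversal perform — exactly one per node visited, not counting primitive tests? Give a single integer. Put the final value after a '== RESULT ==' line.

Walk:
N0 x:[-7,15] y:[-5,38] z:[-2,33/2] -> hit [-2,15], descend [4, 6, 8, 9]
  N4 x:[5/2,8] y:[-2,16] z:[2,6] -> hit [5/2,6] leaf, test {P5(miss), P6(miss), P14(miss)}
  N6 x:[-7,1/2] y:[-5,3] z:[-2,27/2] -> hit [-2,1/2], descend [2, 10]
    N2 x:[-13/2,-7/2] y:[-3,3] z:[13/2,27/2] -> miss, prune
    N10 x:[-7,1/2] y:[-5,-1] z:[-2,3] -> miss, prune
  N8 x:[-4,-1/2] y:[12,38] z:[-1,15] -> miss, prune
  N9 x:[19/2,15] y:[-3,22] z:[7,33/2] -> hit [19/2,15], descend [1, 5]
    N1 x:[19/2,27/2] y:[9,22] z:[11,33/2] -> hit [11,27/2] leaf, test {P4(miss), P12(miss)}
    N5 x:[10,15] y:[-3,5] z:[7,11] -> miss, prune

Summary -> nodes [0, 4, 6, 2, 10, 8, 9, 1, 5]; box-tests=9; leaf-entries=2; first=miss

== RESULT ==
9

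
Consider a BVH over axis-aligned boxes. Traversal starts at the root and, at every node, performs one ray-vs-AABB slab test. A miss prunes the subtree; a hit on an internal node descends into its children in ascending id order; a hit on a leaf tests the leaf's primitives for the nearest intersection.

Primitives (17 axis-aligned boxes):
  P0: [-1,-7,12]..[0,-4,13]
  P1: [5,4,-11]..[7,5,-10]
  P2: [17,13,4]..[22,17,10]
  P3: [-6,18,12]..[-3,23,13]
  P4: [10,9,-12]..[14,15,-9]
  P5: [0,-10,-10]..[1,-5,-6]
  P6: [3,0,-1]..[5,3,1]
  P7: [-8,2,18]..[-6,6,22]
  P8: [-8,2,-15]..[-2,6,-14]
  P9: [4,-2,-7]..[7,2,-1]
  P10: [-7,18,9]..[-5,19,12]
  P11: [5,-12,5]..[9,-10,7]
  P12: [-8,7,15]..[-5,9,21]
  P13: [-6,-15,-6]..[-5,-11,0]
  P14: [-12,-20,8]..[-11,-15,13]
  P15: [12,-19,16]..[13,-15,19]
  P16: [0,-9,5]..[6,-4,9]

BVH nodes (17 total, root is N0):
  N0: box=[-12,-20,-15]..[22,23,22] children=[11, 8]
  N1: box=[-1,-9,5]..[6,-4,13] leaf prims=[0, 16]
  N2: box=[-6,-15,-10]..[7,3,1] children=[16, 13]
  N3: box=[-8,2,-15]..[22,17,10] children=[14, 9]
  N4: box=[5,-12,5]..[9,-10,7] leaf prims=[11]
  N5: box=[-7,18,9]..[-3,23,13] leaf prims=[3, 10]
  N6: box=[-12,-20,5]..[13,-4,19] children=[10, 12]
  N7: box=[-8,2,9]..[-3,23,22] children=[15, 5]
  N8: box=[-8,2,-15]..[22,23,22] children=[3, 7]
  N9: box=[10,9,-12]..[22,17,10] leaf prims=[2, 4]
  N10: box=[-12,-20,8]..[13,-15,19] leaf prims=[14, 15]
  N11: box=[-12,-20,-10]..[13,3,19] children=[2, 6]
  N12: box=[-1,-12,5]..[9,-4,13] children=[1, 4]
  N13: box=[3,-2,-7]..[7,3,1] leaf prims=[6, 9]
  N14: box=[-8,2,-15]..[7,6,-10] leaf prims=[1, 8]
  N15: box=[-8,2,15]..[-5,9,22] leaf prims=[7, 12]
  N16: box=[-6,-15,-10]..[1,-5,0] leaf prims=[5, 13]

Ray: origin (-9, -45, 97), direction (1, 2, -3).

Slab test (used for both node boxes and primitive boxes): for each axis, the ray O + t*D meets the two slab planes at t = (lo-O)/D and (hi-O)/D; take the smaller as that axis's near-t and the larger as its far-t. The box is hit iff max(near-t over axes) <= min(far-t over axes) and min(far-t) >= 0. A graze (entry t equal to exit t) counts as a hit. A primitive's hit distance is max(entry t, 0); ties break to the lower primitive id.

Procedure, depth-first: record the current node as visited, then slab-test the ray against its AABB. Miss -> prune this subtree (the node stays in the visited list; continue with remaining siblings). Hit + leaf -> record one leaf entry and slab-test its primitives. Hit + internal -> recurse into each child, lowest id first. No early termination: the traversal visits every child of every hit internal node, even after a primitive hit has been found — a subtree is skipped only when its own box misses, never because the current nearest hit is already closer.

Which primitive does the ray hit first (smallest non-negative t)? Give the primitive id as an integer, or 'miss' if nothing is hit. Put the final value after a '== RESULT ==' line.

Walk:
N0 x:[-3,31] y:[25/2,34] z:[25,112/3] -> hit [25,31], descend [8, 11]
  N8 x:[1,31] y:[47/2,34] z:[25,112/3] -> hit [25,31], descend [3, 7]
    N3 x:[1,31] y:[47/2,31] z:[29,112/3] -> hit [29,31], descend [9, 14]
      N9 x:[19,31] y:[27,31] z:[29,109/3] -> hit [29,31] leaf, test {P2@t=29, P4(miss)}
      N14 x:[1,16] y:[47/2,51/2] z:[107/3,112/3] -> miss, prune
    N7 x:[1,6] y:[47/2,34] z:[25,88/3] -> miss, prune
  N11 x:[-3,22] y:[25/2,24] z:[26,107/3] -> miss, prune

Summary -> nodes [0, 8, 3, 9, 14, 7, 11]; box-tests=7; leaf-entries=1; first=P2

== RESULT ==
2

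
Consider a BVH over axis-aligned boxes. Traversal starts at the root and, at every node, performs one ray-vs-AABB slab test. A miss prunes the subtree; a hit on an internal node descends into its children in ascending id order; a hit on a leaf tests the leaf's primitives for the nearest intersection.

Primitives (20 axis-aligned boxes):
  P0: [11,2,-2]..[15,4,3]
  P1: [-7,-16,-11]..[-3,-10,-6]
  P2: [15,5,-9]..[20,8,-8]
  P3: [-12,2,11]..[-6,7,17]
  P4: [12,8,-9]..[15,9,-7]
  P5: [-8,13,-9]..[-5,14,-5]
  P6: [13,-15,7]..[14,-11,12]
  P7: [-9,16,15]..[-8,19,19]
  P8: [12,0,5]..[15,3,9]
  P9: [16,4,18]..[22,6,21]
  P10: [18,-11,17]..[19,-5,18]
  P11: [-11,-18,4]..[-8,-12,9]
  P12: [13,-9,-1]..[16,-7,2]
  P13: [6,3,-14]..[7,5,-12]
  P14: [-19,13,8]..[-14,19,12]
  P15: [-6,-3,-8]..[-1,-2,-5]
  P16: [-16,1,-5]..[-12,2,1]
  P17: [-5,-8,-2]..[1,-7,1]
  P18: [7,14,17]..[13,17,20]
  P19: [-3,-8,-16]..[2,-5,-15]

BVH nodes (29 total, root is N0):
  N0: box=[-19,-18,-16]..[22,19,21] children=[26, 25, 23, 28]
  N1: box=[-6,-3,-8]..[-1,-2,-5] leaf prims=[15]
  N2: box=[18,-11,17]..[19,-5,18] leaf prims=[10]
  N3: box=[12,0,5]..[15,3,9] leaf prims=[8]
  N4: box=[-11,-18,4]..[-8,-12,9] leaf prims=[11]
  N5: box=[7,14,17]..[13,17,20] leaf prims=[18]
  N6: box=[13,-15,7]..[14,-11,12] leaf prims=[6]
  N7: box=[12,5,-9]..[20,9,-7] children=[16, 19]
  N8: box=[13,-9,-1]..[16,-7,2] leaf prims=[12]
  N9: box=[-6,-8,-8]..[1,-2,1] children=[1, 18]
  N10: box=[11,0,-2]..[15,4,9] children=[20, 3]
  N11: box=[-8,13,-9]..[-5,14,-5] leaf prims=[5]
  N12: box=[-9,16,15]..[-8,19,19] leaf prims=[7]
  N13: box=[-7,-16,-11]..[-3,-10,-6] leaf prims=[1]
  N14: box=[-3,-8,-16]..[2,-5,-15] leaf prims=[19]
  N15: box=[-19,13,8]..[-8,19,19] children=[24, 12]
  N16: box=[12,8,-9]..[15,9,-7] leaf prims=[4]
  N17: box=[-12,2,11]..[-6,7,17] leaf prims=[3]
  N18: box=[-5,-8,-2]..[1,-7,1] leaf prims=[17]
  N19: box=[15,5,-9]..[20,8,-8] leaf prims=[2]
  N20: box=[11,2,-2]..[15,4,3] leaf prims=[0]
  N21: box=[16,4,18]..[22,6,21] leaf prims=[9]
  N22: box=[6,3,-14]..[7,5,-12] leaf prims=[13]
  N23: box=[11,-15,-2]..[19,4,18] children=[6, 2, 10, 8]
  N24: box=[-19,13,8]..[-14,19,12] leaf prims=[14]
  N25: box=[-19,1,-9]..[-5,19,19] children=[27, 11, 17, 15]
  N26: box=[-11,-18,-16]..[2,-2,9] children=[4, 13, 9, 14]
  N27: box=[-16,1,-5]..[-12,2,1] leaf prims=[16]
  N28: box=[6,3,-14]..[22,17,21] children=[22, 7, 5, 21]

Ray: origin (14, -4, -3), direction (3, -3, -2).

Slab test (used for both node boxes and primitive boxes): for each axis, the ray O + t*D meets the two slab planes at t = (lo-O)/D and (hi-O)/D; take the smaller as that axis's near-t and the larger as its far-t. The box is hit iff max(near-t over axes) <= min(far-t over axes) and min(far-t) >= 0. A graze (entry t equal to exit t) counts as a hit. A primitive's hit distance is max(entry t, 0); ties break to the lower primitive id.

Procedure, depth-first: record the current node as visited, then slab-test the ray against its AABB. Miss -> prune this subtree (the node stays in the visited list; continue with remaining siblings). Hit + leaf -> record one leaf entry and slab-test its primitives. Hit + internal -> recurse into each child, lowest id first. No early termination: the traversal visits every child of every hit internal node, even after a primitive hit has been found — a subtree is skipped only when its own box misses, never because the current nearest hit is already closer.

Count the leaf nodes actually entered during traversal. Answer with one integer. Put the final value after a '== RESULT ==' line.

Traverse from the root:
N0 x:[-11,8/3] y:[-23/3,14/3] z:[-12,13/2] -> hit [-23/3,8/3], descend [23, 25, 26, 28]
  N23 x:[-1,5/3] y:[-8/3,11/3] z:[-21/2,-1/2] -> miss, prune
  N25 x:[-11,-19/3] y:[-23/3,-5/3] z:[-11,3] -> miss, prune
  N26 x:[-25/3,-4] y:[-2/3,14/3] z:[-6,13/2] -> miss, prune
  N28 x:[-8/3,8/3] y:[-7,-7/3] z:[-12,11/2] -> miss, prune

Visited [0, 23, 25, 26, 28]. Tests: 5 box, 0 leaf. Nearest: miss.

== RESULT ==
0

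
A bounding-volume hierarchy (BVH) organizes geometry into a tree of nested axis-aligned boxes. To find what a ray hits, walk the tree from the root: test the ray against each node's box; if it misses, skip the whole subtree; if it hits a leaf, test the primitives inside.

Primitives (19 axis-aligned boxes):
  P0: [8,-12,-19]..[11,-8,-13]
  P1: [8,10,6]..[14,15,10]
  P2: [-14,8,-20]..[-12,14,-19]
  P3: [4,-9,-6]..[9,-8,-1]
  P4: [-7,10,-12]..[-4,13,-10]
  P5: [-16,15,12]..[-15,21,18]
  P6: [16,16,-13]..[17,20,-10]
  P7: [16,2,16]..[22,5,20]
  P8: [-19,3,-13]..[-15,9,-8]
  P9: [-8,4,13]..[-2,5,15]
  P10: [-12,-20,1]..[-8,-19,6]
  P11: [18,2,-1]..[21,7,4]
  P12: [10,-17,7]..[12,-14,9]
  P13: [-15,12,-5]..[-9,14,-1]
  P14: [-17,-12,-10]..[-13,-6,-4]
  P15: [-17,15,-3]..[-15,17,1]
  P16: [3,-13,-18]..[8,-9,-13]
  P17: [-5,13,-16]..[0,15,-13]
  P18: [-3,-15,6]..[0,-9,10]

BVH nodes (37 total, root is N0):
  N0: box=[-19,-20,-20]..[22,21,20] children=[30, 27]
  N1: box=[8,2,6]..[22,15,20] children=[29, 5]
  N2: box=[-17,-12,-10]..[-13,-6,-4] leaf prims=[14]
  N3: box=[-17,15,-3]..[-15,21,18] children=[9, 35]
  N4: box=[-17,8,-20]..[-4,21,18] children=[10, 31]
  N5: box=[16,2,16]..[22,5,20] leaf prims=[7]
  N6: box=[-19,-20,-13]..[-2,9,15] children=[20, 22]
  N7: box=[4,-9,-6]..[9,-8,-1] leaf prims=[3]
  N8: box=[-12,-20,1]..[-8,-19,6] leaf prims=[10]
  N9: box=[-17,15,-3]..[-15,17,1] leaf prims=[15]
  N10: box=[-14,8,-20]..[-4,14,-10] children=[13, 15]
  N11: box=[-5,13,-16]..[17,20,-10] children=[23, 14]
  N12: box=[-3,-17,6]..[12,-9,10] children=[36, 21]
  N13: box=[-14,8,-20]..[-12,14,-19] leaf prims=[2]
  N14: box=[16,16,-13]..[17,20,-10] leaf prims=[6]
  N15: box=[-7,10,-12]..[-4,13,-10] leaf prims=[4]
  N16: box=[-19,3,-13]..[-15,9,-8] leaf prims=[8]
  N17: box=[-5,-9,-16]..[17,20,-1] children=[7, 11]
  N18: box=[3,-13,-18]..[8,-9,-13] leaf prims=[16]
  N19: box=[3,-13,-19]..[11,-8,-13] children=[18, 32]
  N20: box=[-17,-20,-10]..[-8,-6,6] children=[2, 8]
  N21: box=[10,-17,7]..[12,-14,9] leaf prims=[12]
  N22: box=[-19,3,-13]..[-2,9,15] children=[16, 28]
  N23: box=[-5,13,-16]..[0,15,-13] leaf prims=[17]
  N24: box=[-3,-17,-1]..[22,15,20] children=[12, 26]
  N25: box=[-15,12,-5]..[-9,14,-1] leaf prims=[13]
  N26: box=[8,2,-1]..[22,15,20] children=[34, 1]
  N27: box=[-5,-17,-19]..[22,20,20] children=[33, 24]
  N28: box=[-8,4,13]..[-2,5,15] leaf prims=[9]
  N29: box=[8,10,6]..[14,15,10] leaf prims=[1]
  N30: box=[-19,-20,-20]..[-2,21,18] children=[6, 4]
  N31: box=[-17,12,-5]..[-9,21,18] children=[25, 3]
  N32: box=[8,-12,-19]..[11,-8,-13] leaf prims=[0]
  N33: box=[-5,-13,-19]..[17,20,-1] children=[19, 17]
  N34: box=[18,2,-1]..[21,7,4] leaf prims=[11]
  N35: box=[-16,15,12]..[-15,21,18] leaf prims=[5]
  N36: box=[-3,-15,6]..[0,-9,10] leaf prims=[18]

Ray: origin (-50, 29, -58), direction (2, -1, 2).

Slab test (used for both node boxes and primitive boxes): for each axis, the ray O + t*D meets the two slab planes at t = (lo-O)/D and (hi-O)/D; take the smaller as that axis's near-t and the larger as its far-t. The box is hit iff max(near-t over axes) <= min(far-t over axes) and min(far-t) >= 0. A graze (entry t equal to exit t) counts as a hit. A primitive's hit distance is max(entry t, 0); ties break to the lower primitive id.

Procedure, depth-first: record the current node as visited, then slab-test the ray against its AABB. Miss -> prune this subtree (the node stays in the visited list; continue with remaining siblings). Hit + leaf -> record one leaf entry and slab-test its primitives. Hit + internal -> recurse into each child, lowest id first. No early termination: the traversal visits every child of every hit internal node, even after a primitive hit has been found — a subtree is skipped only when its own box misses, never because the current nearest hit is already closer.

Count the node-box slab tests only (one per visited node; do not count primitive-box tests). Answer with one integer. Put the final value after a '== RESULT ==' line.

Walk:
N0 x:[31/2,36] y:[8,49] z:[19,39] -> hit [19,36], descend [27, 30]
  N27 x:[45/2,36] y:[9,46] z:[39/2,39] -> hit [45/2,36], descend [24, 33]
    N24 x:[47/2,36] y:[14,46] z:[57/2,39] -> hit [57/2,36], descend [12, 26]
      N12 x:[47/2,31] y:[38,46] z:[32,34] -> miss, prune
      N26 x:[29,36] y:[14,27] z:[57/2,39] -> miss, prune
    N33 x:[45/2,67/2] y:[9,42] z:[39/2,57/2] -> hit [45/2,57/2], descend [17, 19]
      N17 x:[45/2,67/2] y:[9,38] z:[21,57/2] -> hit [45/2,57/2], descend [7, 11]
        N7 x:[27,59/2] y:[37,38] z:[26,57/2] -> miss, prune
        N11 x:[45/2,67/2] y:[9,16] z:[21,24] -> miss, prune
      N19 x:[53/2,61/2] y:[37,42] z:[39/2,45/2] -> miss, prune
  N30 x:[31/2,24] y:[8,49] z:[19,38] -> hit [19,24], descend [4, 6]
    N4 x:[33/2,23] y:[8,21] z:[19,38] -> hit [19,21], descend [10, 31]
      N10 x:[18,23] y:[15,21] z:[19,24] -> hit [19,21], descend [13, 15]
        N13 x:[18,19] y:[15,21] z:[19,39/2] -> hit [19,19] leaf, test {P2@t=19}
        N15 x:[43/2,23] y:[16,19] z:[23,24] -> miss, prune
      N31 x:[33/2,41/2] y:[8,17] z:[53/2,38] -> miss, prune
    N6 x:[31/2,24] y:[20,49] z:[45/2,73/2] -> hit [45/2,24], descend [20, 22]
      N20 x:[33/2,21] y:[35,49] z:[24,32] -> miss, prune
      N22 x:[31/2,24] y:[20,26] z:[45/2,73/2] -> hit [45/2,24], descend [16, 28]
        N16 x:[31/2,35/2] y:[20,26] z:[45/2,25] -> miss, prune
        N28 x:[21,24] y:[24,25] z:[71/2,73/2] -> miss, prune

Visited [0, 27, 24, 12, 26, 33, 17, 7, 11, 19, 30, 4, 10, 13, 15, 31, 6, 20, 22, 16, 28]. Tests: 21 box, 1 leaf. Nearest: P2.

== RESULT ==
21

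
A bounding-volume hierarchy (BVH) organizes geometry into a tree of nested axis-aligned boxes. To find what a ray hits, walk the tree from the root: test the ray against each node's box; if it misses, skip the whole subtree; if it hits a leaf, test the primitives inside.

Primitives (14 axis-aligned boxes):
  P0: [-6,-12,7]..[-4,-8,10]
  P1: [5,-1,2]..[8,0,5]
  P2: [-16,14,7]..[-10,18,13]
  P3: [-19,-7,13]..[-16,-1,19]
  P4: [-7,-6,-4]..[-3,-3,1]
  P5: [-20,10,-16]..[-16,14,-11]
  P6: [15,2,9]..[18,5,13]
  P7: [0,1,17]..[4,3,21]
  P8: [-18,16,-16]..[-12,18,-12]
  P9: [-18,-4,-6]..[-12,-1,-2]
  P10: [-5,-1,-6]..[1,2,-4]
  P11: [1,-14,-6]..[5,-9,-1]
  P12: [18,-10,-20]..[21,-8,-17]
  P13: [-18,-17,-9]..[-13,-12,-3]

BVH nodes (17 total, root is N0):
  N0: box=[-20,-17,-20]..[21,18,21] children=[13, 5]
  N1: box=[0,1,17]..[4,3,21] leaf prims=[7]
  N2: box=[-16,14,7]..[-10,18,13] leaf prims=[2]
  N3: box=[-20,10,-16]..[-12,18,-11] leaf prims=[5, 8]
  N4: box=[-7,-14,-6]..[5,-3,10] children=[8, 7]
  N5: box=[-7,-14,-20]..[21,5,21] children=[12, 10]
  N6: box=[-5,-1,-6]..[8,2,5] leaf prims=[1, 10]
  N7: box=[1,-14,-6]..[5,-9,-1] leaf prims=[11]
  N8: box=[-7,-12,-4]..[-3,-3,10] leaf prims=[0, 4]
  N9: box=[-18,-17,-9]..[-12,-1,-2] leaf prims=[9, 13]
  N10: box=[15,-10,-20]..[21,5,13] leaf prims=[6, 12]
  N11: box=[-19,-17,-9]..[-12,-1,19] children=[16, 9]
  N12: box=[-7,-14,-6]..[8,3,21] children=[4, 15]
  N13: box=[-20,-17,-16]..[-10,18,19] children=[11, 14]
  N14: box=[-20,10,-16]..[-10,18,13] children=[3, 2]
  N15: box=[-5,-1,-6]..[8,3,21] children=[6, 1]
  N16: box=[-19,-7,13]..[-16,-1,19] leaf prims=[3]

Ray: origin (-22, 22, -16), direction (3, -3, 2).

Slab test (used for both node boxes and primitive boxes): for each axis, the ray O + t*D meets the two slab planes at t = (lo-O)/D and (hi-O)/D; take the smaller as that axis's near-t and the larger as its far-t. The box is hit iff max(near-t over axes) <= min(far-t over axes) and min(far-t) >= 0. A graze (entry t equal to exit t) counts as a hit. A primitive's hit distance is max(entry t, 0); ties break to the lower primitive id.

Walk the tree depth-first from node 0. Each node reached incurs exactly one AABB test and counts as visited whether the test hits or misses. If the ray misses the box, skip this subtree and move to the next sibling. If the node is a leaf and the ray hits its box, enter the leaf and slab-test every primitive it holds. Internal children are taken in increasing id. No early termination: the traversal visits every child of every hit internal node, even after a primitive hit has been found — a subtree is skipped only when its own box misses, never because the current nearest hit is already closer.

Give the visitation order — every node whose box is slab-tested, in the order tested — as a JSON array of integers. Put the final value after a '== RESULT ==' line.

Traverse from the root:
N0 x:[2/3,43/3] y:[4/3,13] z:[-2,37/2] -> hit [4/3,13], descend [5, 13]
  N5 x:[5,43/3] y:[17/3,12] z:[-2,37/2] -> hit [17/3,12], descend [10, 12]
    N10 x:[37/3,43/3] y:[17/3,32/3] z:[-2,29/2] -> miss, prune
    N12 x:[5,10] y:[19/3,12] z:[5,37/2] -> hit [19/3,10], descend [4, 15]
      N4 x:[5,9] y:[25/3,12] z:[5,13] -> hit [25/3,9], descend [7, 8]
        N7 x:[23/3,9] y:[31/3,12] z:[5,15/2] -> miss, prune
        N8 x:[5,19/3] y:[25/3,34/3] z:[6,13] -> miss, prune
      N15 x:[17/3,10] y:[19/3,23/3] z:[5,37/2] -> hit [19/3,23/3], descend [1, 6]
        N1 x:[22/3,26/3] y:[19/3,7] z:[33/2,37/2] -> miss, prune
        N6 x:[17/3,10] y:[20/3,23/3] z:[5,21/2] -> hit [20/3,23/3] leaf, test {P1(miss), P10(miss)}
  N13 x:[2/3,4] y:[4/3,13] z:[0,35/2] -> hit [4/3,4], descend [11, 14]
    N11 x:[1,10/3] y:[23/3,13] z:[7/2,35/2] -> miss, prune
    N14 x:[2/3,4] y:[4/3,4] z:[0,29/2] -> hit [4/3,4], descend [2, 3]
      N2 x:[2,4] y:[4/3,8/3] z:[23/2,29/2] -> miss, prune
      N3 x:[2/3,10/3] y:[4/3,4] z:[0,5/2] -> hit [4/3,5/2] leaf, test {P5(miss), P8@t=4/3}

order=[0, 5, 10, 12, 4, 7, 8, 15, 1, 6, 13, 11, 14, 2, 3]  |boxes|=15  |leaves|=2  hit=P8

== RESULT ==
[0, 5, 10, 12, 4, 7, 8, 15, 1, 6, 13, 11, 14, 2, 3]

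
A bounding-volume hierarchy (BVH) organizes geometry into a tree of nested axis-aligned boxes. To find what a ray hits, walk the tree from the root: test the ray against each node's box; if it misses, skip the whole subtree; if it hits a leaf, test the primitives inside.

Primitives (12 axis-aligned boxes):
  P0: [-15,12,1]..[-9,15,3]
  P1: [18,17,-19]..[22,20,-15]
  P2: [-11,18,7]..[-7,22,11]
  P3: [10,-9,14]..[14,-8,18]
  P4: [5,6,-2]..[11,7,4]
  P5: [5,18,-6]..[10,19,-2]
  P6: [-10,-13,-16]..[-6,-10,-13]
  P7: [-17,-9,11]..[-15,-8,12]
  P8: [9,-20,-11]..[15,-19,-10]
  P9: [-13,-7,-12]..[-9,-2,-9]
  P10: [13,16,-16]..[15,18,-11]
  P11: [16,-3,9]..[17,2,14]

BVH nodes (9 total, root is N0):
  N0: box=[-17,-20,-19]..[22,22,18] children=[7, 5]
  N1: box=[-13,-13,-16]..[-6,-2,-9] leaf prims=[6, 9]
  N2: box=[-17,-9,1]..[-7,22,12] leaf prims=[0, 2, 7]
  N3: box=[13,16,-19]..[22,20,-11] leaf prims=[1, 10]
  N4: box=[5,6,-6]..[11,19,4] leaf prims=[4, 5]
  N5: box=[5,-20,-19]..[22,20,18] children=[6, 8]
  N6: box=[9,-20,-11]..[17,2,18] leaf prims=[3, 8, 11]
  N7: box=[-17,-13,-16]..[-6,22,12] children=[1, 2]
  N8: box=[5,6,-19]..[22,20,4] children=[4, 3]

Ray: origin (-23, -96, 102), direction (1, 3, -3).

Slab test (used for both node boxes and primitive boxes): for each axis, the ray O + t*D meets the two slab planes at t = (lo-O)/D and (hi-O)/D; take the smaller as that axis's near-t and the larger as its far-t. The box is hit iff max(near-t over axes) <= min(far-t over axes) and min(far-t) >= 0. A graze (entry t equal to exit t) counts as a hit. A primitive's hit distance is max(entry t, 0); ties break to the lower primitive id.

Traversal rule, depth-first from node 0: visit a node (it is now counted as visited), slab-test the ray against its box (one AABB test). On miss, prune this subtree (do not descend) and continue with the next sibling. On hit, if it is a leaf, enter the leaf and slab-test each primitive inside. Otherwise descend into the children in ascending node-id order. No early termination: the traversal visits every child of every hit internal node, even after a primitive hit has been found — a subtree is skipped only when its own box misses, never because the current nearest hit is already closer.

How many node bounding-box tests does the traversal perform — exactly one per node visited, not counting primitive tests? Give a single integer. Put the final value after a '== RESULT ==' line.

Traverse from the root:
N0 x:[6,45] y:[76/3,118/3] z:[28,121/3] -> hit [28,118/3], descend [5, 7]
  N5 x:[28,45] y:[76/3,116/3] z:[28,121/3] -> hit [28,116/3], descend [6, 8]
    N6 x:[32,40] y:[76/3,98/3] z:[28,113/3] -> hit [32,98/3] leaf, test {P3(miss), P8(miss), P11(miss)}
    N8 x:[28,45] y:[34,116/3] z:[98/3,121/3] -> hit [34,116/3], descend [3, 4]
      N3 x:[36,45] y:[112/3,116/3] z:[113/3,121/3] -> hit [113/3,116/3] leaf, test {P1(miss), P10@t=113/3}
      N4 x:[28,34] y:[34,115/3] z:[98/3,36] -> hit [34,34] leaf, test {P4@t=34, P5(miss)}
  N7 x:[6,17] y:[83/3,118/3] z:[30,118/3] -> miss, prune

Visited [0, 5, 6, 8, 3, 4, 7]. Tests: 7 box, 3 leaf. Nearest: P4.

== RESULT ==
7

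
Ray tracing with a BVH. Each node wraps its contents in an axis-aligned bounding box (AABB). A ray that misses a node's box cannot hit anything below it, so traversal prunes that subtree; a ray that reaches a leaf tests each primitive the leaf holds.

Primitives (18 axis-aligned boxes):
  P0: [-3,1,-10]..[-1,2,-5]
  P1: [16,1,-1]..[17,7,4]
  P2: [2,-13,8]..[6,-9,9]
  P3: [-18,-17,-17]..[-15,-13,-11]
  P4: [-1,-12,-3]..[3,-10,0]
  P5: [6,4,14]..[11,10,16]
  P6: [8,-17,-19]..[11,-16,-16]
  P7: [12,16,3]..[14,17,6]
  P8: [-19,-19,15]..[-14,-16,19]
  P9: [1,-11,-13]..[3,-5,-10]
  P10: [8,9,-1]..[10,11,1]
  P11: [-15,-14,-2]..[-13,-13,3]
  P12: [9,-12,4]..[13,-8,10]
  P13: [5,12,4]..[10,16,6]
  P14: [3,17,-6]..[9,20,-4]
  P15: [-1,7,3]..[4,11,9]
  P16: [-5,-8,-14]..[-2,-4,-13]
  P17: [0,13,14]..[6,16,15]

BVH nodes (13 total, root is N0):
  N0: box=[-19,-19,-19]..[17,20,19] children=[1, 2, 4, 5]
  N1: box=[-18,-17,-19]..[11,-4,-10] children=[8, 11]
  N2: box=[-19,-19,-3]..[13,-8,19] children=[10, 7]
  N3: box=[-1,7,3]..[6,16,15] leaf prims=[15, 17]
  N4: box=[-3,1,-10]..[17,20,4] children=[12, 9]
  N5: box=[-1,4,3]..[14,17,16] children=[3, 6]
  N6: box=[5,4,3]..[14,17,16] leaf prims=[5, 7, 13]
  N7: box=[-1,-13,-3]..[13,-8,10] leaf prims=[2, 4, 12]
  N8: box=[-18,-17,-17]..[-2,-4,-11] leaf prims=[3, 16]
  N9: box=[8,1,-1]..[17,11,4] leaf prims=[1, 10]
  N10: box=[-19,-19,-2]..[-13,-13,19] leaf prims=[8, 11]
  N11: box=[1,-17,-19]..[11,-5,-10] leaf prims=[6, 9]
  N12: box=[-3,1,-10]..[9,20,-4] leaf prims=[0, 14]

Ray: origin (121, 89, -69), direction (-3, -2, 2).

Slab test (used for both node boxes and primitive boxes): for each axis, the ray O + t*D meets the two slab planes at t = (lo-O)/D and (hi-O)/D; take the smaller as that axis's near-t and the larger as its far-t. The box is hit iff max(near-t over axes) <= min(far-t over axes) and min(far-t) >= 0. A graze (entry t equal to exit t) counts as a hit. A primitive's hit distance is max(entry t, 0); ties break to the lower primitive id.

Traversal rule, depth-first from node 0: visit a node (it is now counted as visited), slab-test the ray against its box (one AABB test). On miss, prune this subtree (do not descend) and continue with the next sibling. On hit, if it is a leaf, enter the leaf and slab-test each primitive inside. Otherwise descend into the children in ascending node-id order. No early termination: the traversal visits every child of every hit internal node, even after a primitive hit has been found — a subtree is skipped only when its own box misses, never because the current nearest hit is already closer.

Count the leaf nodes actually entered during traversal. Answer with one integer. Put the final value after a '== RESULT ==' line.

Traverse from the root:
N0 x:[104/3,140/3] y:[69/2,54] z:[25,44] -> hit [104/3,44], descend [1, 2, 4, 5]
  N1 x:[110/3,139/3] y:[93/2,53] z:[25,59/2] -> miss, prune
  N2 x:[36,140/3] y:[97/2,54] z:[33,44] -> miss, prune
  N4 x:[104/3,124/3] y:[69/2,44] z:[59/2,73/2] -> hit [104/3,73/2], descend [9, 12]
    N9 x:[104/3,113/3] y:[39,44] z:[34,73/2] -> miss, prune
    N12 x:[112/3,124/3] y:[69/2,44] z:[59/2,65/2] -> miss, prune
  N5 x:[107/3,122/3] y:[36,85/2] z:[36,85/2] -> hit [36,122/3], descend [3, 6]
    N3 x:[115/3,122/3] y:[73/2,41] z:[36,42] -> hit [115/3,122/3] leaf, test {P15@t=39, P17(miss)}
    N6 x:[107/3,116/3] y:[36,85/2] z:[36,85/2] -> hit [36,116/3] leaf, test {P5(miss), P7@t=36, P13@t=37}

9 AABB tests over nodes [0, 1, 2, 4, 9, 12, 5, 3, 6]; 2 leaves entered; closest P7.

== RESULT ==
2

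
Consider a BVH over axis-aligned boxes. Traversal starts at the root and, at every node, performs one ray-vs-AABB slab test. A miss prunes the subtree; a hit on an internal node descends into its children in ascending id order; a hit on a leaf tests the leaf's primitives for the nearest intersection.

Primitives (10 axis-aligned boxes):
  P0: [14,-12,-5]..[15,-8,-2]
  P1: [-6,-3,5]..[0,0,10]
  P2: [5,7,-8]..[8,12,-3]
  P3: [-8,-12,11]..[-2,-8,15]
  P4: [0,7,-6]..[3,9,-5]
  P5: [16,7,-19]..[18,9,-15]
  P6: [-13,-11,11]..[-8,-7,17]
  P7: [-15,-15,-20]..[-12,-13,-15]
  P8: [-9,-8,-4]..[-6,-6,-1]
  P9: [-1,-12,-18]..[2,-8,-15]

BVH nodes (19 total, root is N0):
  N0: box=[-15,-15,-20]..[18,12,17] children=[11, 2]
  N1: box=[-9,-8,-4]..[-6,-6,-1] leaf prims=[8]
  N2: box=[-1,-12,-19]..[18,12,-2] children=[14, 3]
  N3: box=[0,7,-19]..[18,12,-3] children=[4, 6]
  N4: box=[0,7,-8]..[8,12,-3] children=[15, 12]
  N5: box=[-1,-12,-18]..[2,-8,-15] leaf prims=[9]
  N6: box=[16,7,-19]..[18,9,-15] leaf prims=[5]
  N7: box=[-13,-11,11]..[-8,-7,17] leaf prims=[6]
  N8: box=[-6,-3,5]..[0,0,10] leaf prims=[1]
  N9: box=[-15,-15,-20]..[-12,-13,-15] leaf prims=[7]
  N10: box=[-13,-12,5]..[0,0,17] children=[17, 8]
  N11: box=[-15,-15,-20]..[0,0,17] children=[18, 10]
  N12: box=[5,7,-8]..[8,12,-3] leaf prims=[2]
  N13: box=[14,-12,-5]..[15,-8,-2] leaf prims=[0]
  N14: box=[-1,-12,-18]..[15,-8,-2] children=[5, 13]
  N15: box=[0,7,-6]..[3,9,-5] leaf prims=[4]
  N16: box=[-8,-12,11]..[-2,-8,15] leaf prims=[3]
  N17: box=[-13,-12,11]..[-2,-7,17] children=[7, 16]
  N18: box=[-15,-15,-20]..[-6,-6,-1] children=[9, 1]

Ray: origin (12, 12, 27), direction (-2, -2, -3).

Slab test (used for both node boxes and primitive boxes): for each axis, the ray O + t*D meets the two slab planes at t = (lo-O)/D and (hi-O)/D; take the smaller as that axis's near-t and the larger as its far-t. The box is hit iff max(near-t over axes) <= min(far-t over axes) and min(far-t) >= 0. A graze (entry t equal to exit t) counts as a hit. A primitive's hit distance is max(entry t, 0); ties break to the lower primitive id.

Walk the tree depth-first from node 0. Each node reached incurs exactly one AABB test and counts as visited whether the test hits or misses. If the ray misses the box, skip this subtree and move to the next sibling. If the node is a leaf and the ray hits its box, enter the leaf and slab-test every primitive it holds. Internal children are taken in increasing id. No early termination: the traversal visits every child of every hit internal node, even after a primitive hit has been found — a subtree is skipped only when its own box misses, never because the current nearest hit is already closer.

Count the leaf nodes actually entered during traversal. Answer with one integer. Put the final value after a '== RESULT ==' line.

Walk:
N0 x:[-3,27/2] y:[0,27/2] z:[10/3,47/3] -> hit [10/3,27/2], descend [2, 11]
  N2 x:[-3,13/2] y:[0,12] z:[29/3,46/3] -> miss, prune
  N11 x:[6,27/2] y:[6,27/2] z:[10/3,47/3] -> hit [6,27/2], descend [10, 18]
    N10 x:[6,25/2] y:[6,12] z:[10/3,22/3] -> hit [6,22/3], descend [8, 17]
      N8 x:[6,9] y:[6,15/2] z:[17/3,22/3] -> hit [6,22/3] leaf, test {P1@t=6}
      N17 x:[7,25/2] y:[19/2,12] z:[10/3,16/3] -> miss, prune
    N18 x:[9,27/2] y:[9,27/2] z:[28/3,47/3] -> hit [28/3,27/2], descend [1, 9]
      N1 x:[9,21/2] y:[9,10] z:[28/3,31/3] -> hit [28/3,10] leaf, test {P8@t=28/3}
      N9 x:[12,27/2] y:[25/2,27/2] z:[14,47/3] -> miss, prune

9 AABB tests over nodes [0, 2, 11, 10, 8, 17, 18, 1, 9]; 2 leaves entered; closest P1.

== RESULT ==
2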